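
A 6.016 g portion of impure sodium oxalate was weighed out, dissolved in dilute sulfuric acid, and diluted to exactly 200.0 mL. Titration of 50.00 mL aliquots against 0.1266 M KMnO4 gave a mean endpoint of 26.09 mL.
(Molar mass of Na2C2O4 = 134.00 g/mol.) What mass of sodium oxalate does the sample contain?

4.426 g

2 MnO4^- + 5 C2O4^2- + 16 H^+ → 2 Mn^2+ + 10 CO2 + 8 H2O
n(KMnO4) per titration = 0.02609 × 0.1266 = 3.303 × 10^-3 mol
From the 5:2 ratio, n(Na2C2O4) in each aliquot = 5/2 × 3.303 × 10^-3 = 8.257 × 10^-3 mol
n(Na2C2O4) in the whole flask = 8.257 × 10^-3 × 200.0/50.00 = 0.03303 mol
mass of Na2C2O4 = 0.03303 × 134.00 = 4.426 g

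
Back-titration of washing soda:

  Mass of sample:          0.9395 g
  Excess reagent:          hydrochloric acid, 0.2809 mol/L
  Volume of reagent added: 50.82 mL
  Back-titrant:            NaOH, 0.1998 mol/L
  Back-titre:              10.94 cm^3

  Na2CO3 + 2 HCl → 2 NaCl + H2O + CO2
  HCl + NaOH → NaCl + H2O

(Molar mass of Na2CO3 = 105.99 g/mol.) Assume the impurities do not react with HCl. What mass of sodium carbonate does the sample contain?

0.6407 g

n(HCl) added = 0.05082 × 0.2809 = 0.01428 mol
n(NaOH) used in back-titration = 0.01094 × 0.1998 = 2.186 × 10^-3 mol
n(HCl) left over = 2.186 × 10^-3 mol (1:1 ratio)
n(HCl) consumed by analyte = 0.01428 − 2.186 × 10^-3 = 0.01209 mol
From the 1:2 ratio, n(Na2CO3) = 1/2 × 0.01209 = 6.045 × 10^-3 mol
mass of Na2CO3 = 6.045 × 10^-3 × 105.99 = 0.6407 g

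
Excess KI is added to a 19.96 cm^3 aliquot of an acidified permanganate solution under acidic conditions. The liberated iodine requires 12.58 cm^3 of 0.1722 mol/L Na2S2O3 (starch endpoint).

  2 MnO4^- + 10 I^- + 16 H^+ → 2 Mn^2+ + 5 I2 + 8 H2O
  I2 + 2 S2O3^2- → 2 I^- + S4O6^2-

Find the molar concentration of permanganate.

n(S2O3^2-) = 0.01258 × 0.1722 = 2.166 × 10^-3 mol
n(I2) = n(S2O3^2-)/2 = 1.083 × 10^-3 mol
From the 2:5 ratio, n(MnO4^-) in the aliquot = 2/5 × 1.083 × 10^-3 = 4.333 × 10^-4 mol
[MnO4^-] = 4.333 × 10^-4 / 0.01996 = 0.02171 mol/L

0.02171 mol/L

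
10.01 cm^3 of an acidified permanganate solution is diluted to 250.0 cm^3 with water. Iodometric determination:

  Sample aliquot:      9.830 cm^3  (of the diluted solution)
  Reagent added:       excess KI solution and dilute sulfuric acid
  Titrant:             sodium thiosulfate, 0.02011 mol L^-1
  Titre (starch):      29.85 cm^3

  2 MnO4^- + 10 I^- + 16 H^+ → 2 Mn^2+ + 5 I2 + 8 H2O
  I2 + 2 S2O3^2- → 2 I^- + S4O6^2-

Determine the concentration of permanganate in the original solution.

0.3050 mol/L

n(S2O3^2-) = 0.02985 × 0.02011 = 6.003 × 10^-4 mol
n(I2) = n(S2O3^2-)/2 = 3.001 × 10^-4 mol
From the 2:5 ratio, n(MnO4^-) in the aliquot = 2/5 × 3.001 × 10^-4 = 1.201 × 10^-4 mol
[MnO4^-]_dilute = 1.201 × 10^-4 / 0.009830 = 0.01221 mol/L
[MnO4^-]_original = 0.01221 × 250.0/10.01 = 0.3050 mol/L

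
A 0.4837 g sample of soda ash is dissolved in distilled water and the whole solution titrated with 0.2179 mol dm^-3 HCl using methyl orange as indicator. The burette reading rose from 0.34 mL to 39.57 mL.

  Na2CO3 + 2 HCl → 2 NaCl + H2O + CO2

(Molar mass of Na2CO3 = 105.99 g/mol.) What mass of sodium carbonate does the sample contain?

0.4530 g

n(HCl) = 0.03923 L × 0.2179 mol/L = 8.548 × 10^-3 mol
From the 1:2 ratio, n(Na2CO3) = 1/2 × 8.548 × 10^-3 = 4.274 × 10^-3 mol
mass of Na2CO3 = 4.274 × 10^-3 × 105.99 g/mol = 0.4530 g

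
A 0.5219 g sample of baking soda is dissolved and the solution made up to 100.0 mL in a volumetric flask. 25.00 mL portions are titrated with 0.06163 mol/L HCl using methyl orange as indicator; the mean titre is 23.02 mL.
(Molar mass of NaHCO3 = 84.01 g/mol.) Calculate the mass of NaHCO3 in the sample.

0.4767 g

NaHCO3 + HCl → NaCl + H2O + CO2
n(HCl) per titration = 0.02302 × 0.06163 = 1.419 × 10^-3 mol
n(NaHCO3) in each aliquot = 1.419 × 10^-3 mol (1:1 ratio)
n(NaHCO3) in the whole flask = 1.419 × 10^-3 × 100.0/25.00 = 5.675 × 10^-3 mol
mass of NaHCO3 = 5.675 × 10^-3 × 84.01 = 0.4767 g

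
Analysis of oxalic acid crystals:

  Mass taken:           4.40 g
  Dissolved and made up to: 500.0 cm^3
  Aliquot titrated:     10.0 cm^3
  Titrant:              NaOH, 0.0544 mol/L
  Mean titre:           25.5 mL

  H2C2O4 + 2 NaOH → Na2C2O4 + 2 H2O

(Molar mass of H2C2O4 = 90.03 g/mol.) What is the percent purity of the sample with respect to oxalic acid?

71.0 %

n(NaOH) per titration = 0.0255 × 0.0544 = 1.39 × 10^-3 mol
From the 1:2 ratio, n(H2C2O4) in each aliquot = 1/2 × 1.39 × 10^-3 = 6.94 × 10^-4 mol
n(H2C2O4) in the whole flask = 6.94 × 10^-4 × 500.0/10.0 = 0.0347 mol
mass of H2C2O4 = 0.0347 × 90.03 = 3.12 g
% H2C2O4 = 3.12 / 4.40 × 100 = 71.0 %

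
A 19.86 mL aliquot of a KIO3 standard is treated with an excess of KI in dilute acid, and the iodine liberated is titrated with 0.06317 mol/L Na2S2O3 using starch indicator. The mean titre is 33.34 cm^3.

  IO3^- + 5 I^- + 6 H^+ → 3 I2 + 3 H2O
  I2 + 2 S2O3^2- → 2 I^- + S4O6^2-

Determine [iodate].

n(S2O3^2-) = 0.03334 × 0.06317 = 2.106 × 10^-3 mol
n(I2) = n(S2O3^2-)/2 = 1.053 × 10^-3 mol
From the 1:3 ratio, n(IO3^-) in the aliquot = 1/3 × 1.053 × 10^-3 = 3.510 × 10^-4 mol
[IO3^-] = 3.510 × 10^-4 / 0.01986 = 0.01767 mol/L

0.01767 mol/L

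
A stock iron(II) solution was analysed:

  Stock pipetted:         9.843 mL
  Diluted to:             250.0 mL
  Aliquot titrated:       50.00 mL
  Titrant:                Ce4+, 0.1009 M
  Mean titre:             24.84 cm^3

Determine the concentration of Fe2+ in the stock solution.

1.273 M

Ce^4+ + Fe^2+ → Ce^3+ + Fe^3+
n(Ce4+) = 0.02484 × 0.1009 = 2.506 × 10^-3 mol
n(Fe2+) in the aliquot = 2.506 × 10^-3 mol (1:1 ratio)
[Fe2+]_dilute = 2.506 × 10^-3 / 0.05000 = 0.05013 mol/L
Dilution factor = 250.0 / 9.843 = 25.40
[Fe2+]_stock = 0.05013 × 25.40 = 1.273 mol/L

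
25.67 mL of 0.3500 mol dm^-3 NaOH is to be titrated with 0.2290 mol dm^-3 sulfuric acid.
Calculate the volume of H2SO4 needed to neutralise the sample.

2 NaOH + H2SO4 → Na2SO4 + 2 H2O
n(NaOH) = 0.02567 L × 0.3500 mol/L = 8.985 × 10^-3 mol
From the 1:2 stoichiometry, n(H2SO4) = 1/2 × 8.985 × 10^-3 = 4.492 × 10^-3 mol
V(H2SO4) = 4.492 × 10^-3 mol / 0.2290 mol/L = 0.01962 L = 19.62 mL

19.62 mL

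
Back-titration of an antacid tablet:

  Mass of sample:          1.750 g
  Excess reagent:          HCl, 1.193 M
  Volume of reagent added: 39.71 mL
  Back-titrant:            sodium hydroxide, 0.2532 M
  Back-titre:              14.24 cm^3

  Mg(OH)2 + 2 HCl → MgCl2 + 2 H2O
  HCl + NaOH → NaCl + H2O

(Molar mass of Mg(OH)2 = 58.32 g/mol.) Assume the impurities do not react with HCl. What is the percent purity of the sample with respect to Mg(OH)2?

n(HCl) added = 0.03971 × 1.193 = 0.04737 mol
n(NaOH) used in back-titration = 0.01424 × 0.2532 = 3.606 × 10^-3 mol
n(HCl) left over = 3.606 × 10^-3 mol (1:1 ratio)
n(HCl) consumed by analyte = 0.04737 − 3.606 × 10^-3 = 0.04377 mol
From the 1:2 ratio, n(Mg(OH)2) = 1/2 × 0.04377 = 0.02188 mol
mass of Mg(OH)2 = 0.02188 × 58.32 = 1.276 g
% Mg(OH)2 = 1.276 / 1.750 × 100 = 72.93 %

72.93 %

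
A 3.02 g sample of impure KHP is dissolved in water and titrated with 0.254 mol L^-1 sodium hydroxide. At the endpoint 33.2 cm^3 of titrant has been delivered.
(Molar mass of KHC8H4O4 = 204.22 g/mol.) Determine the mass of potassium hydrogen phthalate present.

1.72 g

KHC8H4O4 + NaOH → KNaC8H4O4 + H2O
n(NaOH) = 0.0332 L × 0.254 mol/L = 8.43 × 10^-3 mol
n(KHC8H4O4) = 8.43 × 10^-3 mol (1:1 ratio)
mass of KHC8H4O4 = 8.43 × 10^-3 × 204.22 g/mol = 1.72 g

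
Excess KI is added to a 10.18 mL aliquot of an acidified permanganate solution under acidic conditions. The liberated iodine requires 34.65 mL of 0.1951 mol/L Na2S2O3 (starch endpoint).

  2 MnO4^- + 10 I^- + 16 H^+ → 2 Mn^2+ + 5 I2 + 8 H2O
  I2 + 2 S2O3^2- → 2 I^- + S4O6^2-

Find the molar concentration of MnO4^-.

0.1328 mol/L

n(S2O3^2-) = 0.03465 × 0.1951 = 6.760 × 10^-3 mol
n(I2) = n(S2O3^2-)/2 = 3.380 × 10^-3 mol
From the 2:5 ratio, n(MnO4^-) in the aliquot = 2/5 × 3.380 × 10^-3 = 1.352 × 10^-3 mol
[MnO4^-] = 1.352 × 10^-3 / 0.01018 = 0.1328 mol/L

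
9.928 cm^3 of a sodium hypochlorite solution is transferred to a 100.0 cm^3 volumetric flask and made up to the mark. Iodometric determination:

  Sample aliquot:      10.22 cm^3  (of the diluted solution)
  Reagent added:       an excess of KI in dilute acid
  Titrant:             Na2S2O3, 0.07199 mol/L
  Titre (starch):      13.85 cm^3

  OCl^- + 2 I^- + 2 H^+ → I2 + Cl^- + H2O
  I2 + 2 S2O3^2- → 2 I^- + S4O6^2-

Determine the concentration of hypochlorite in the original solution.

n(S2O3^2-) = 0.01385 × 0.07199 = 9.971 × 10^-4 mol
n(I2) = n(S2O3^2-)/2 = 4.985 × 10^-4 mol
n(OCl^-) in the aliquot = 4.985 × 10^-4 mol (1:1 ratio)
[OCl^-]_dilute = 4.985 × 10^-4 / 0.01022 = 0.04878 mol/L
[OCl^-]_original = 0.04878 × 100.0/9.928 = 0.4913 mol/L

0.4913 mol/L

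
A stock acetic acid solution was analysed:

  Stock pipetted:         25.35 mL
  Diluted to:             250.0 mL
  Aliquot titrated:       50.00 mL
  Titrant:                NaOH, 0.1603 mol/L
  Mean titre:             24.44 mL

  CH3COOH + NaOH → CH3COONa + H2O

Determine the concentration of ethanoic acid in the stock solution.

0.7727 mol/L

n(NaOH) = 0.02444 × 0.1603 = 3.918 × 10^-3 mol
n(CH3COOH) in the aliquot = 3.918 × 10^-3 mol (1:1 ratio)
[CH3COOH]_dilute = 3.918 × 10^-3 / 0.05000 = 0.07835 mol/L
Dilution factor = 250.0 / 25.35 = 9.862
[CH3COOH]_stock = 0.07835 × 9.862 = 0.7727 mol/L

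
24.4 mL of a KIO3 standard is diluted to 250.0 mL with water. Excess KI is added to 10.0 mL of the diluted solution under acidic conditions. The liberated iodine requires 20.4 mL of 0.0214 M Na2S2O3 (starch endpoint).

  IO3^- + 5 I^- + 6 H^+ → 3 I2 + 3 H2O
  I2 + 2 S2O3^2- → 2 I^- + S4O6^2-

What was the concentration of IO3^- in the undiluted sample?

0.0745 M

n(S2O3^2-) = 0.0204 × 0.0214 = 4.37 × 10^-4 mol
n(I2) = n(S2O3^2-)/2 = 2.18 × 10^-4 mol
From the 1:3 ratio, n(IO3^-) in the aliquot = 1/3 × 2.18 × 10^-4 = 7.28 × 10^-5 mol
[IO3^-]_dilute = 7.28 × 10^-5 / 0.0100 = 0.00728 mol/L
[IO3^-]_original = 0.00728 × 250.0/24.4 = 0.0745 mol/L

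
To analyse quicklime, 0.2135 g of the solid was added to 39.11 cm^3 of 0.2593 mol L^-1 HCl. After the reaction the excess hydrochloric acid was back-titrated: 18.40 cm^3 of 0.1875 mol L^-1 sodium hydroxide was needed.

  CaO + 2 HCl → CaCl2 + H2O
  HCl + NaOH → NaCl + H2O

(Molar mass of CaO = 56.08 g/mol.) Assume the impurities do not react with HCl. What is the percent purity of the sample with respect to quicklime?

n(HCl) added = 0.03911 × 0.2593 = 0.01014 mol
n(NaOH) used in back-titration = 0.01840 × 0.1875 = 3.450 × 10^-3 mol
n(HCl) left over = 3.450 × 10^-3 mol (1:1 ratio)
n(HCl) consumed by analyte = 0.01014 − 3.450 × 10^-3 = 6.691 × 10^-3 mol
From the 1:2 ratio, n(CaO) = 1/2 × 6.691 × 10^-3 = 3.346 × 10^-3 mol
mass of CaO = 3.346 × 10^-3 × 56.08 = 0.1876 g
% CaO = 0.1876 / 0.2135 × 100 = 87.88 %

87.88 %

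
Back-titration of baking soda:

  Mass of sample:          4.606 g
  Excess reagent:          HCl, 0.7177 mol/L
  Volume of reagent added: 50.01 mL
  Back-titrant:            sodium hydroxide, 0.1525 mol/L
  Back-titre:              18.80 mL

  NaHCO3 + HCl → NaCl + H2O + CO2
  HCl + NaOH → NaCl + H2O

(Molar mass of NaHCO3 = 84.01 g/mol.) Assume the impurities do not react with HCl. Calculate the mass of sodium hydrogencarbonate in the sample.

2.774 g

n(HCl) added = 0.05001 × 0.7177 = 0.03589 mol
n(NaOH) used in back-titration = 0.01880 × 0.1525 = 2.867 × 10^-3 mol
n(HCl) left over = 2.867 × 10^-3 mol (1:1 ratio)
n(HCl) consumed by analyte = 0.03589 − 2.867 × 10^-3 = 0.03303 mol
n(NaHCO3) = 0.03303 mol (1:1 ratio)
mass of NaHCO3 = 0.03303 × 84.01 = 2.774 g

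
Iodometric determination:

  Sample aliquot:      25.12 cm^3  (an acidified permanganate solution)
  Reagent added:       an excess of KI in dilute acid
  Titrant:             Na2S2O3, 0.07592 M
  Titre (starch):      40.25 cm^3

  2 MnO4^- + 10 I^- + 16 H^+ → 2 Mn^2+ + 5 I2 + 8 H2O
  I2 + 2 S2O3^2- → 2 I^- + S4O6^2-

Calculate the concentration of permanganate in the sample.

n(S2O3^2-) = 0.04025 × 0.07592 = 3.056 × 10^-3 mol
n(I2) = n(S2O3^2-)/2 = 1.528 × 10^-3 mol
From the 2:5 ratio, n(MnO4^-) in the aliquot = 2/5 × 1.528 × 10^-3 = 6.112 × 10^-4 mol
[MnO4^-] = 6.112 × 10^-4 / 0.02512 = 0.02433 mol/L

0.02433 M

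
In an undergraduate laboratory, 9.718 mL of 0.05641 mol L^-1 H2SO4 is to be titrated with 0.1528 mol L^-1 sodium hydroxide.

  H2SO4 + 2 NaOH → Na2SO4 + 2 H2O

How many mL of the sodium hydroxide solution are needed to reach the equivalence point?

n(H2SO4) = 0.009718 L × 0.05641 mol/L = 5.482 × 10^-4 mol
From the 2:1 stoichiometry, n(NaOH) = 2/1 × 5.482 × 10^-4 = 1.096 × 10^-3 mol
V(NaOH) = 1.096 × 10^-3 mol / 0.1528 mol/L = 0.007175 L = 7.175 mL

7.175 mL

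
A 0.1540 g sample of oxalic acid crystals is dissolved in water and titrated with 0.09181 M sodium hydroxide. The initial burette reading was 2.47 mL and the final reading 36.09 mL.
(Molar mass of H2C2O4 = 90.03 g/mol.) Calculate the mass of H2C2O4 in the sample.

H2C2O4 + 2 NaOH → Na2C2O4 + 2 H2O
n(NaOH) = 0.03362 L × 0.09181 mol/L = 3.087 × 10^-3 mol
From the 1:2 ratio, n(H2C2O4) = 1/2 × 3.087 × 10^-3 = 1.543 × 10^-3 mol
mass of H2C2O4 = 1.543 × 10^-3 × 90.03 g/mol = 0.1389 g

0.1389 g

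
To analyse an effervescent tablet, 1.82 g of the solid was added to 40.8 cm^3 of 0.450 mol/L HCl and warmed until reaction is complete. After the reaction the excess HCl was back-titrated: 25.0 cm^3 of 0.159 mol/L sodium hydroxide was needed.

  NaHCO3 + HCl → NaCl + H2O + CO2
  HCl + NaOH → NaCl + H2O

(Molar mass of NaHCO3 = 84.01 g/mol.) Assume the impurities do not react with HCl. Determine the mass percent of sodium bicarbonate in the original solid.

66.4 %

n(HCl) added = 0.0408 × 0.450 = 0.0184 mol
n(NaOH) used in back-titration = 0.0250 × 0.159 = 3.98 × 10^-3 mol
n(HCl) left over = 3.98 × 10^-3 mol (1:1 ratio)
n(HCl) consumed by analyte = 0.0184 − 3.98 × 10^-3 = 0.0144 mol
n(NaHCO3) = 0.0144 mol (1:1 ratio)
mass of NaHCO3 = 0.0144 × 84.01 = 1.21 g
% NaHCO3 = 1.21 / 1.82 × 100 = 66.4 %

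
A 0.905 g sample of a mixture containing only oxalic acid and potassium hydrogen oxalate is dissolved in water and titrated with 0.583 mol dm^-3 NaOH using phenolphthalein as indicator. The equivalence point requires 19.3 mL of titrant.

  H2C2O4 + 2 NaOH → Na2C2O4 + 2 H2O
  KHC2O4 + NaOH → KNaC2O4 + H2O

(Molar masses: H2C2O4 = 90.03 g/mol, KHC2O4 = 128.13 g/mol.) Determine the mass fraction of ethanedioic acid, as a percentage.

n(NaOH) = 0.0193 × 0.583 = 0.0113 mol
Let x = n(H2C2O4), y = n(KHC2O4).
Titrant: 2x + 1y = 0.0113;  mass: 90.03x + 128.13y = 0.905
Solving, x = 3.23 × 10^-3 mol, y = 4.79 × 10^-3 mol
mass of H2C2O4 = 3.23 × 10^-3 × 90.03 = 0.291 g
% H2C2O4 = 0.291 / 0.905 × 100 = 32.1 %

32.1 %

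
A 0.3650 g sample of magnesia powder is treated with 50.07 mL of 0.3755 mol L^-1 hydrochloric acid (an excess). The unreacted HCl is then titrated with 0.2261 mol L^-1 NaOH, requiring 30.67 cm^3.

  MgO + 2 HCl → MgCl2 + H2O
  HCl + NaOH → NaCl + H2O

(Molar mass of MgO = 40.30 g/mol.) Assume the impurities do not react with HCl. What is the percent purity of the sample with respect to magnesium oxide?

n(HCl) added = 0.05007 × 0.3755 = 0.01880 mol
n(NaOH) used in back-titration = 0.03067 × 0.2261 = 6.934 × 10^-3 mol
n(HCl) left over = 6.934 × 10^-3 mol (1:1 ratio)
n(HCl) consumed by analyte = 0.01880 − 6.934 × 10^-3 = 0.01187 mol
From the 1:2 ratio, n(MgO) = 1/2 × 0.01187 = 5.933 × 10^-3 mol
mass of MgO = 5.933 × 10^-3 × 40.30 = 0.2391 g
% MgO = 0.2391 / 0.3650 × 100 = 65.51 %

65.51 %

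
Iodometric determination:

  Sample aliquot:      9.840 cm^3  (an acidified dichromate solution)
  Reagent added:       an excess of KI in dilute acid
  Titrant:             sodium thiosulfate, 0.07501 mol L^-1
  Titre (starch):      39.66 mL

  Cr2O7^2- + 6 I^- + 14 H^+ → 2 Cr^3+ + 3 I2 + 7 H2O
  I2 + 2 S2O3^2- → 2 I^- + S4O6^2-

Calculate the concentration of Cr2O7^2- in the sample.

n(S2O3^2-) = 0.03966 × 0.07501 = 2.975 × 10^-3 mol
n(I2) = n(S2O3^2-)/2 = 1.487 × 10^-3 mol
From the 1:3 ratio, n(Cr2O7^2-) in the aliquot = 1/3 × 1.487 × 10^-3 = 4.958 × 10^-4 mol
[Cr2O7^2-] = 4.958 × 10^-4 / 0.009840 = 0.05039 mol/L

0.05039 mol/L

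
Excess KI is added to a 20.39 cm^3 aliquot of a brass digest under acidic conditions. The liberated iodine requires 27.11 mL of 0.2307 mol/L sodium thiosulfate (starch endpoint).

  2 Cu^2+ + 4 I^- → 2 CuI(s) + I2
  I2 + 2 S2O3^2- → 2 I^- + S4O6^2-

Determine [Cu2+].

n(S2O3^2-) = 0.02711 × 0.2307 = 6.254 × 10^-3 mol
n(I2) = n(S2O3^2-)/2 = 3.127 × 10^-3 mol
From the 2:1 ratio, n(Cu2+) in the aliquot = 2/1 × 3.127 × 10^-3 = 6.254 × 10^-3 mol
[Cu2+] = 6.254 × 10^-3 / 0.02039 = 0.3067 mol/L

0.3067 mol/L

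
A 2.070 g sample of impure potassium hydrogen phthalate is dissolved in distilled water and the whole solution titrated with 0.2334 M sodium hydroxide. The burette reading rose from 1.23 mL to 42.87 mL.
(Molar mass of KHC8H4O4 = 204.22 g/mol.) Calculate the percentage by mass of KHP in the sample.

95.88 %

KHC8H4O4 + NaOH → KNaC8H4O4 + H2O
n(NaOH) = 0.04164 L × 0.2334 mol/L = 9.719 × 10^-3 mol
n(KHC8H4O4) = 9.719 × 10^-3 mol (1:1 ratio)
mass of KHC8H4O4 = 9.719 × 10^-3 × 204.22 g/mol = 1.985 g
% KHC8H4O4 = 1.985 / 2.070 × 100 = 95.88 %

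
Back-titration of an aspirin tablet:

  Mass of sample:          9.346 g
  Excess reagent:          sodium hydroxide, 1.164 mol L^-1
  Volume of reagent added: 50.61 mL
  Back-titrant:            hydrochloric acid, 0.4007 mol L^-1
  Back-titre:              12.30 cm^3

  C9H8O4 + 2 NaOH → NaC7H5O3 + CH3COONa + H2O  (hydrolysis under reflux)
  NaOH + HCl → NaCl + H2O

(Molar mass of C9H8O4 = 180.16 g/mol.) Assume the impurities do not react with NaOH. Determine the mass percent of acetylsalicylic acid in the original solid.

52.03 %

n(NaOH) added = 0.05061 × 1.164 = 0.05891 mol
n(HCl) used in back-titration = 0.01230 × 0.4007 = 4.929 × 10^-3 mol
n(NaOH) left over = 4.929 × 10^-3 mol (1:1 ratio)
n(NaOH) consumed by analyte = 0.05891 − 4.929 × 10^-3 = 0.05398 mol
From the 1:2 ratio, n(C9H8O4) = 1/2 × 0.05398 = 0.02699 mol
mass of C9H8O4 = 0.02699 × 180.16 = 4.863 g
% C9H8O4 = 4.863 / 9.346 × 100 = 52.03 %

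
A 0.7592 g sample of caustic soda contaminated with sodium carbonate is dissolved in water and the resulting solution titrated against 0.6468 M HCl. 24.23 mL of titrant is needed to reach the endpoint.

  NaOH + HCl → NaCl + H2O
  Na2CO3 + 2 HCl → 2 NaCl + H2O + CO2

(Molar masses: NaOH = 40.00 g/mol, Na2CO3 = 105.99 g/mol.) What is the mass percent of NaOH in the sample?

28.92 %

n(HCl) = 0.02423 × 0.6468 = 0.01567 mol
Let x = n(NaOH), y = n(Na2CO3).
Titrant: 1x + 2y = 0.01567;  mass: 40.00x + 105.99y = 0.7592
Solving, x = 5.489 × 10^-3 mol, y = 5.091 × 10^-3 mol
mass of NaOH = 5.489 × 10^-3 × 40.00 = 0.2196 g
% NaOH = 0.2196 / 0.7592 × 100 = 28.92 %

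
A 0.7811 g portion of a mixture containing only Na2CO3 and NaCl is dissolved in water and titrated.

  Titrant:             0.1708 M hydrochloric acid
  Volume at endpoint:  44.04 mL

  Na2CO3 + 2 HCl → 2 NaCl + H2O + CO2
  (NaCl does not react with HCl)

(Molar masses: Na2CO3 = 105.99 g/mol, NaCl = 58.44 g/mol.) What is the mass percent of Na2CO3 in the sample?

51.03 %

n(HCl) = 0.04404 × 0.1708 = 7.522 × 10^-3 mol
Let x = n(Na2CO3), y = n(NaCl).
Titrant: 2x = 7.522 × 10^-3;  mass: 105.99x + 58.44y = 0.7811
Solving, x = 3.761 × 10^-3 mol, y = 6.545 × 10^-3 mol
mass of Na2CO3 = 3.761 × 10^-3 × 105.99 = 0.3986 g
% Na2CO3 = 0.3986 / 0.7811 × 100 = 51.03 %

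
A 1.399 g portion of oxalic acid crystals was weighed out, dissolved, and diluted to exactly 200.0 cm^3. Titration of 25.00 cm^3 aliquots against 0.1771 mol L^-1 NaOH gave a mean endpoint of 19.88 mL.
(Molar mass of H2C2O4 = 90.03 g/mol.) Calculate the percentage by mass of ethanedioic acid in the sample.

H2C2O4 + 2 NaOH → Na2C2O4 + 2 H2O
n(NaOH) per titration = 0.01988 × 0.1771 = 3.521 × 10^-3 mol
From the 1:2 ratio, n(H2C2O4) in each aliquot = 1/2 × 3.521 × 10^-3 = 1.760 × 10^-3 mol
n(H2C2O4) in the whole flask = 1.760 × 10^-3 × 200.0/25.00 = 0.01408 mol
mass of H2C2O4 = 0.01408 × 90.03 = 1.268 g
% H2C2O4 = 1.268 / 1.399 × 100 = 90.63 %

90.63 %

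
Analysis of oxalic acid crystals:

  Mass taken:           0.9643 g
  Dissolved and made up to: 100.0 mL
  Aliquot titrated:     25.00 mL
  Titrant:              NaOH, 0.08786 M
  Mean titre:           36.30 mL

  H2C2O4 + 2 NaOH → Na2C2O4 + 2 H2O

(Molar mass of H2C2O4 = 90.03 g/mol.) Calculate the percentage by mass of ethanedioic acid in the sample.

n(NaOH) per titration = 0.03630 × 0.08786 = 3.189 × 10^-3 mol
From the 1:2 ratio, n(H2C2O4) in each aliquot = 1/2 × 3.189 × 10^-3 = 1.595 × 10^-3 mol
n(H2C2O4) in the whole flask = 1.595 × 10^-3 × 100.0/25.00 = 6.379 × 10^-3 mol
mass of H2C2O4 = 6.379 × 10^-3 × 90.03 = 0.5743 g
% H2C2O4 = 0.5743 / 0.9643 × 100 = 59.55 %

59.55 %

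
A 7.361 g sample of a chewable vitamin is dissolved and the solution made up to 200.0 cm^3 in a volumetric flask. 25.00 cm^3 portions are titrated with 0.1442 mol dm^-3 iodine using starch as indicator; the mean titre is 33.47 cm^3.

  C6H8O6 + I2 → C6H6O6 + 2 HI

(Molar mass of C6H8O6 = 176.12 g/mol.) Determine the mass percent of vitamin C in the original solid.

n(I2) per titration = 0.03347 × 0.1442 = 4.826 × 10^-3 mol
n(C6H8O6) in each aliquot = 4.826 × 10^-3 mol (1:1 ratio)
n(C6H8O6) in the whole flask = 4.826 × 10^-3 × 200.0/25.00 = 0.03861 mol
mass of C6H8O6 = 0.03861 × 176.12 = 6.800 g
% C6H8O6 = 6.800 / 7.361 × 100 = 92.38 %

92.38 %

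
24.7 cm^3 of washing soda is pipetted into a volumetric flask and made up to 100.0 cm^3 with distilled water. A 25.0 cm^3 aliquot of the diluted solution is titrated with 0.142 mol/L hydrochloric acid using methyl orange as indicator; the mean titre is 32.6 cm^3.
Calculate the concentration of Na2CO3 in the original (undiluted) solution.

Na2CO3 + 2 HCl → 2 NaCl + H2O + CO2
n(HCl) = 0.0326 × 0.142 = 4.63 × 10^-3 mol
From the 1:2 ratio, n(Na2CO3) in the aliquot = 1/2 × 4.63 × 10^-3 = 2.31 × 10^-3 mol
[Na2CO3]_dilute = 2.31 × 10^-3 / 0.0250 = 0.0926 mol/L
Dilution factor = 100.0 / 24.7 = 4.049
[Na2CO3]_stock = 0.0926 × 4.049 = 0.375 mol/L

0.375 mol/L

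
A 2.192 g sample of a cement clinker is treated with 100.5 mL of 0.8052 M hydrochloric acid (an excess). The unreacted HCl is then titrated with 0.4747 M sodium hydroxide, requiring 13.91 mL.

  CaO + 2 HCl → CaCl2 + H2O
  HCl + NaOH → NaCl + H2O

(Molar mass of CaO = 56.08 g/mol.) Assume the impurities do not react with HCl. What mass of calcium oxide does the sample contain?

2.084 g

n(HCl) added = 0.1005 × 0.8052 = 0.08092 mol
n(NaOH) used in back-titration = 0.01391 × 0.4747 = 6.603 × 10^-3 mol
n(HCl) left over = 6.603 × 10^-3 mol (1:1 ratio)
n(HCl) consumed by analyte = 0.08092 − 6.603 × 10^-3 = 0.07432 mol
From the 1:2 ratio, n(CaO) = 1/2 × 0.07432 = 0.03716 mol
mass of CaO = 0.03716 × 56.08 = 2.084 g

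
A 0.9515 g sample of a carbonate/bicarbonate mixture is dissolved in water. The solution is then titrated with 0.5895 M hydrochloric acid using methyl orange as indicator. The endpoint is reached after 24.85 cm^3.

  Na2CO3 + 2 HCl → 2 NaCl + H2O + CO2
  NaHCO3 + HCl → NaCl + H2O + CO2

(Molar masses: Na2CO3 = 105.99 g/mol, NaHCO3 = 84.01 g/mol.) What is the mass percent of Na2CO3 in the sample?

50.13 %

n(HCl) = 0.02485 × 0.5895 = 0.01465 mol
Let x = n(Na2CO3), y = n(NaHCO3).
Titrant: 2x + 1y = 0.01465;  mass: 105.99x + 84.01y = 0.9515
Solving, x = 4.501 × 10^-3 mol, y = 5.648 × 10^-3 mol
mass of Na2CO3 = 4.501 × 10^-3 × 105.99 = 0.4770 g
% Na2CO3 = 0.4770 / 0.9515 × 100 = 50.13 %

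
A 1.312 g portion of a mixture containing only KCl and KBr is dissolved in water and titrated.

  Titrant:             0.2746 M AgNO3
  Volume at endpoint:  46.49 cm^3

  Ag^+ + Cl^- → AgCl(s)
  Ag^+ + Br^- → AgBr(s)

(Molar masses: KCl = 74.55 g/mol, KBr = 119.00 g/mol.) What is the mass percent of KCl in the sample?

n(AgNO3) = 0.04649 × 0.2746 = 0.01277 mol
Let x = n(KCl), y = n(KBr).
Titrant: 1x + 1y = 0.01277;  mass: 74.55x + 119.00y = 1.312
Solving, x = 4.661 × 10^-3 mol, y = 8.105 × 10^-3 mol
mass of KCl = 4.661 × 10^-3 × 74.55 = 0.3475 g
% KCl = 0.3475 / 1.312 × 100 = 26.48 %

26.48 %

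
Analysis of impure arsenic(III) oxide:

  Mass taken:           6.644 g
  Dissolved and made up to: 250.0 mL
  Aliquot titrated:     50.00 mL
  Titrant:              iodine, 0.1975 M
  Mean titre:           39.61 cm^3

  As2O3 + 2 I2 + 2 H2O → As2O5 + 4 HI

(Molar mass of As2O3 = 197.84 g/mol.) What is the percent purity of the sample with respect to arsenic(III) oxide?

58.24 %

n(I2) per titration = 0.03961 × 0.1975 = 7.823 × 10^-3 mol
From the 1:2 ratio, n(As2O3) in each aliquot = 1/2 × 7.823 × 10^-3 = 3.911 × 10^-3 mol
n(As2O3) in the whole flask = 3.911 × 10^-3 × 250.0/50.00 = 0.01956 mol
mass of As2O3 = 0.01956 × 197.84 = 3.869 g
% As2O3 = 3.869 / 6.644 × 100 = 58.24 %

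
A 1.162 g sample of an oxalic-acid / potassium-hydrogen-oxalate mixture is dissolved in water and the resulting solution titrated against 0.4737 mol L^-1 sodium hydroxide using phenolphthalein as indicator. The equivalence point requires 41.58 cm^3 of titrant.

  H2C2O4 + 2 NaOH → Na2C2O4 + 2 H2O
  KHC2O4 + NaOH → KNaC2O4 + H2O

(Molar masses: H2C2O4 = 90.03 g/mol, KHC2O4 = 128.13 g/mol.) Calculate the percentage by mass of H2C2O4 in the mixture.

n(NaOH) = 0.04158 × 0.4737 = 0.01970 mol
Let x = n(H2C2O4), y = n(KHC2O4).
Titrant: 2x + 1y = 0.01970;  mass: 90.03x + 128.13y = 1.162
Solving, x = 8.192 × 10^-3 mol, y = 3.313 × 10^-3 mol
mass of H2C2O4 = 8.192 × 10^-3 × 90.03 = 0.7375 g
% H2C2O4 = 0.7375 / 1.162 × 100 = 63.47 %

63.47 %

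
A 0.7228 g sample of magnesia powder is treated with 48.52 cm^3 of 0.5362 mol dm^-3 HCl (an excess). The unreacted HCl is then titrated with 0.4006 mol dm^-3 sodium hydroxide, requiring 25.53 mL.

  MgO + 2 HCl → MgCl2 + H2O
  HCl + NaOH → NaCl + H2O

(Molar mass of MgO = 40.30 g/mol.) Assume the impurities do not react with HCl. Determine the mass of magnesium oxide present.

0.3182 g

n(HCl) added = 0.04852 × 0.5362 = 0.02602 mol
n(NaOH) used in back-titration = 0.02553 × 0.4006 = 0.01023 mol
n(HCl) left over = 0.01023 mol (1:1 ratio)
n(HCl) consumed by analyte = 0.02602 − 0.01023 = 0.01579 mol
From the 1:2 ratio, n(MgO) = 1/2 × 0.01579 = 7.895 × 10^-3 mol
mass of MgO = 7.895 × 10^-3 × 40.30 = 0.3182 g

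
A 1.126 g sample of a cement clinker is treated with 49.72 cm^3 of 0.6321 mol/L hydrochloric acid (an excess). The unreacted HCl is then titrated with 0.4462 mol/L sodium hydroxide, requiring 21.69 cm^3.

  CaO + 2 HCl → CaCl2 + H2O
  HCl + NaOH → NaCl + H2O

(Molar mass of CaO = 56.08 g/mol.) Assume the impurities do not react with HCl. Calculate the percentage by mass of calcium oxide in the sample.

n(HCl) added = 0.04972 × 0.6321 = 0.03143 mol
n(NaOH) used in back-titration = 0.02169 × 0.4462 = 9.678 × 10^-3 mol
n(HCl) left over = 9.678 × 10^-3 mol (1:1 ratio)
n(HCl) consumed by analyte = 0.03143 − 9.678 × 10^-3 = 0.02175 mol
From the 1:2 ratio, n(CaO) = 1/2 × 0.02175 = 0.01087 mol
mass of CaO = 0.01087 × 56.08 = 0.6099 g
% CaO = 0.6099 / 1.126 × 100 = 54.16 %

54.16 %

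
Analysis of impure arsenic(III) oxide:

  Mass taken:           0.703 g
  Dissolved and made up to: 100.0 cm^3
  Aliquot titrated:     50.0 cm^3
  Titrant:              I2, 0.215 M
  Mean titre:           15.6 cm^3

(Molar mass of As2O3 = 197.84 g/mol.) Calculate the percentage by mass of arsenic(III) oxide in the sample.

As2O3 + 2 I2 + 2 H2O → As2O5 + 4 HI
n(I2) per titration = 0.0156 × 0.215 = 3.35 × 10^-3 mol
From the 1:2 ratio, n(As2O3) in each aliquot = 1/2 × 3.35 × 10^-3 = 1.68 × 10^-3 mol
n(As2O3) in the whole flask = 1.68 × 10^-3 × 100.0/50.0 = 3.35 × 10^-3 mol
mass of As2O3 = 3.35 × 10^-3 × 197.84 = 0.664 g
% As2O3 = 0.664 / 0.703 × 100 = 94.4 %

94.4 %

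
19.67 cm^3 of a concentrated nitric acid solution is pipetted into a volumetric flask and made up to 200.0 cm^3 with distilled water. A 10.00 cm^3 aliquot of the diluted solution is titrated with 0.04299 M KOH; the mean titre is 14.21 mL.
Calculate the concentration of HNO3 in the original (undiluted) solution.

HNO3 + KOH → KNO3 + H2O
n(KOH) = 0.01421 × 0.04299 = 6.109 × 10^-4 mol
n(HNO3) in the aliquot = 6.109 × 10^-4 mol (1:1 ratio)
[HNO3]_dilute = 6.109 × 10^-4 / 0.01000 = 0.06109 mol/L
Dilution factor = 200.0 / 19.67 = 10.17
[HNO3]_stock = 0.06109 × 10.17 = 0.6211 mol/L

0.6211 M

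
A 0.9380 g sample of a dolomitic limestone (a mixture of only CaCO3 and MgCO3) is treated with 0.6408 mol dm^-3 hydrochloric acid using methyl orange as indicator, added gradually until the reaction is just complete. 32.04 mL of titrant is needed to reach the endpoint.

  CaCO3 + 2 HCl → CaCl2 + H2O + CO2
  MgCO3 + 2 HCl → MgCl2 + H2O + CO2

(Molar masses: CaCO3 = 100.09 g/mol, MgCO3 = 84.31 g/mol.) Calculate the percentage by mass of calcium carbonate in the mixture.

49.03 %

n(HCl) = 0.03204 × 0.6408 = 0.02053 mol
Let x = n(CaCO3), y = n(MgCO3).
Titrant: 2x + 2y = 0.02053;  mass: 100.09x + 84.31y = 0.9380
Solving, x = 4.595 × 10^-3 mol, y = 5.671 × 10^-3 mol
mass of CaCO3 = 4.595 × 10^-3 × 100.09 = 0.4599 g
% CaCO3 = 0.4599 / 0.9380 × 100 = 49.03 %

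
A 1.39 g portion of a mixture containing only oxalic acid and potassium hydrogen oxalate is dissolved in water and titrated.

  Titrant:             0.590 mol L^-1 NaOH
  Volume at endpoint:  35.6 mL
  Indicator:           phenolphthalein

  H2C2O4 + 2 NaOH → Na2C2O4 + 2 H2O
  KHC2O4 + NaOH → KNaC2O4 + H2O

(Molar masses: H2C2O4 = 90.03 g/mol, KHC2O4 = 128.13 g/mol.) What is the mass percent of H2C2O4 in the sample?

n(NaOH) = 0.0356 × 0.590 = 0.0210 mol
Let x = n(H2C2O4), y = n(KHC2O4).
Titrant: 2x + 1y = 0.0210;  mass: 90.03x + 128.13y = 1.39
Solving, x = 7.83 × 10^-3 mol, y = 5.35 × 10^-3 mol
mass of H2C2O4 = 7.83 × 10^-3 × 90.03 = 0.705 g
% H2C2O4 = 0.705 / 1.39 × 100 = 50.7 %

50.7 %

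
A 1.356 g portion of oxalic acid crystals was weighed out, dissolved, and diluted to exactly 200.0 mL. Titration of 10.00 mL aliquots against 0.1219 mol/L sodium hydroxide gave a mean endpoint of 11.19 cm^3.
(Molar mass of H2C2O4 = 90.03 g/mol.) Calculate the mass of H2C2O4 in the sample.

H2C2O4 + 2 NaOH → Na2C2O4 + 2 H2O
n(NaOH) per titration = 0.01119 × 0.1219 = 1.364 × 10^-3 mol
From the 1:2 ratio, n(H2C2O4) in each aliquot = 1/2 × 1.364 × 10^-3 = 6.820 × 10^-4 mol
n(H2C2O4) in the whole flask = 6.820 × 10^-4 × 200.0/10.00 = 0.01364 mol
mass of H2C2O4 = 0.01364 × 90.03 = 1.228 g

1.228 g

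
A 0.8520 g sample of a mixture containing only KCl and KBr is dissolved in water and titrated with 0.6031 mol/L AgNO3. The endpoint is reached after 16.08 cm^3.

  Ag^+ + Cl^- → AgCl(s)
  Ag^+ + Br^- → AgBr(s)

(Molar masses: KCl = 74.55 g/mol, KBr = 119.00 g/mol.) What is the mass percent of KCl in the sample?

59.46 %

n(AgNO3) = 0.01608 × 0.6031 = 9.698 × 10^-3 mol
Let x = n(KCl), y = n(KBr).
Titrant: 1x + 1y = 9.698 × 10^-3;  mass: 74.55x + 119.00y = 0.8520
Solving, x = 6.795 × 10^-3 mol, y = 2.903 × 10^-3 mol
mass of KCl = 6.795 × 10^-3 × 74.55 = 0.5066 g
% KCl = 0.5066 / 0.8520 × 100 = 59.46 %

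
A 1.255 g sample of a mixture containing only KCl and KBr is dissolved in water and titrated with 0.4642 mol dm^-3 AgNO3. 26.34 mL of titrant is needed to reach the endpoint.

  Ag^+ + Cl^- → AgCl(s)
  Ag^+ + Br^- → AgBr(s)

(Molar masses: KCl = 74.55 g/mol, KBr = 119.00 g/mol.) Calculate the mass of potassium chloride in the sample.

n(AgNO3) = 0.02634 × 0.4642 = 0.01223 mol
Let x = n(KCl), y = n(KBr).
Titrant: 1x + 1y = 0.01223;  mass: 74.55x + 119.00y = 1.255
Solving, x = 4.500 × 10^-3 mol, y = 7.727 × 10^-3 mol
mass of KCl = 4.500 × 10^-3 × 74.55 = 0.3355 g

0.3355 g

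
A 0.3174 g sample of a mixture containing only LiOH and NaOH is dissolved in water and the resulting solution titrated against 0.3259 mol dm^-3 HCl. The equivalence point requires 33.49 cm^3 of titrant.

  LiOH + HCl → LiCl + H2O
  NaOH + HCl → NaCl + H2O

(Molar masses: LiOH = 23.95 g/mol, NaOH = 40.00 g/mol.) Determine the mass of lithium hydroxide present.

0.1778 g

n(HCl) = 0.03349 × 0.3259 = 0.01091 mol
Let x = n(LiOH), y = n(NaOH).
Titrant: 1x + 1y = 0.01091;  mass: 23.95x + 40.00y = 0.3174
Solving, x = 7.425 × 10^-3 mol, y = 3.489 × 10^-3 mol
mass of LiOH = 7.425 × 10^-3 × 23.95 = 0.1778 g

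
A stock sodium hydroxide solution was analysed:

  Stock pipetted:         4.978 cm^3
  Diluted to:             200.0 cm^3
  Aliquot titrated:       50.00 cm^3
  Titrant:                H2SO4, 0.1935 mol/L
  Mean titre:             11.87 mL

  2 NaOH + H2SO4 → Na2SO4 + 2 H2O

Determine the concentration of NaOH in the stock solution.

3.691 mol/L

n(H2SO4) = 0.01187 × 0.1935 = 2.297 × 10^-3 mol
From the 2:1 ratio, n(NaOH) in the aliquot = 2/1 × 2.297 × 10^-3 = 4.594 × 10^-3 mol
[NaOH]_dilute = 4.594 × 10^-3 / 0.05000 = 0.09187 mol/L
Dilution factor = 200.0 / 4.978 = 40.18
[NaOH]_stock = 0.09187 × 40.18 = 3.691 mol/L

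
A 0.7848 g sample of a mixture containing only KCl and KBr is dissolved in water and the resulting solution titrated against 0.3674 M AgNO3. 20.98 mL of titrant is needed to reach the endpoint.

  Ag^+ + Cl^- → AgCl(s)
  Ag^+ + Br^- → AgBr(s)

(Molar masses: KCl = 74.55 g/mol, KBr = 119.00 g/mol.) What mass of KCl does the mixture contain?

n(AgNO3) = 0.02098 × 0.3674 = 7.708 × 10^-3 mol
Let x = n(KCl), y = n(KBr).
Titrant: 1x + 1y = 7.708 × 10^-3;  mass: 74.55x + 119.00y = 0.7848
Solving, x = 2.980 × 10^-3 mol, y = 4.728 × 10^-3 mol
mass of KCl = 2.980 × 10^-3 × 74.55 = 0.2222 g

0.2222 g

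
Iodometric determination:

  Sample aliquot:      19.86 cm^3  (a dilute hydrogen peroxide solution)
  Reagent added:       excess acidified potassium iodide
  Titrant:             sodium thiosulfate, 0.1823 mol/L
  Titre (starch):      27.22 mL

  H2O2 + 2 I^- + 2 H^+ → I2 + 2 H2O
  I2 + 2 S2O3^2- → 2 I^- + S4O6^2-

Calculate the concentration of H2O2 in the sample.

n(S2O3^2-) = 0.02722 × 0.1823 = 4.962 × 10^-3 mol
n(I2) = n(S2O3^2-)/2 = 2.481 × 10^-3 mol
n(H2O2) in the aliquot = 2.481 × 10^-3 mol (1:1 ratio)
[H2O2] = 2.481 × 10^-3 / 0.01986 = 0.1249 mol/L

0.1249 mol/L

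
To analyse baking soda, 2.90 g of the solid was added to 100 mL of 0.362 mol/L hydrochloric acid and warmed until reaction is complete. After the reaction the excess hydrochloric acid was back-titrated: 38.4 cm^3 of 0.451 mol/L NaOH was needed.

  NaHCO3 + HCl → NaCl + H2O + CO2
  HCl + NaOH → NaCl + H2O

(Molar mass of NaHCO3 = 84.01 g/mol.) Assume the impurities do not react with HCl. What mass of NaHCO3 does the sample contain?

1.59 g

n(HCl) added = 0.100 × 0.362 = 0.0362 mol
n(NaOH) used in back-titration = 0.0384 × 0.451 = 0.0173 mol
n(HCl) left over = 0.0173 mol (1:1 ratio)
n(HCl) consumed by analyte = 0.0362 − 0.0173 = 0.0189 mol
n(NaHCO3) = 0.0189 mol (1:1 ratio)
mass of NaHCO3 = 0.0189 × 84.01 = 1.59 g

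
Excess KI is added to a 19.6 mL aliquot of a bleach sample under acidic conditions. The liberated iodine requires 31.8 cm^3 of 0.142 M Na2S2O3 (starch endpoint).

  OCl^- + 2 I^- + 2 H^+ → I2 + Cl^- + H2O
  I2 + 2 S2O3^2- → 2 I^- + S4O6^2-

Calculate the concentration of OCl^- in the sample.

n(S2O3^2-) = 0.0318 × 0.142 = 4.52 × 10^-3 mol
n(I2) = n(S2O3^2-)/2 = 2.26 × 10^-3 mol
n(OCl^-) in the aliquot = 2.26 × 10^-3 mol (1:1 ratio)
[OCl^-] = 2.26 × 10^-3 / 0.0196 = 0.115 mol/L

0.115 M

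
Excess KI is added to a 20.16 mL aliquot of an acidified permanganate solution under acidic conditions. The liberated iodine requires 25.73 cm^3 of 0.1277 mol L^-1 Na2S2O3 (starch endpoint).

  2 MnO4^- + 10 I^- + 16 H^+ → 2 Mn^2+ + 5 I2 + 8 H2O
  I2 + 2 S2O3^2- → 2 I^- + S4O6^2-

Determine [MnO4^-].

n(S2O3^2-) = 0.02573 × 0.1277 = 3.286 × 10^-3 mol
n(I2) = n(S2O3^2-)/2 = 1.643 × 10^-3 mol
From the 2:5 ratio, n(MnO4^-) in the aliquot = 2/5 × 1.643 × 10^-3 = 6.571 × 10^-4 mol
[MnO4^-] = 6.571 × 10^-4 / 0.02016 = 0.03260 mol/L

0.03260 mol/L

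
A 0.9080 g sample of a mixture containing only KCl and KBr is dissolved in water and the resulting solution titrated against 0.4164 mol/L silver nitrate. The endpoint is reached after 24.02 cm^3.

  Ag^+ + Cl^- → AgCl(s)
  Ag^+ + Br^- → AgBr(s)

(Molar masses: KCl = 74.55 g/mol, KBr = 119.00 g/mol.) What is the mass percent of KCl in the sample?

n(AgNO3) = 0.02402 × 0.4164 = 0.01000 mol
Let x = n(KCl), y = n(KBr).
Titrant: 1x + 1y = 0.01000;  mass: 74.55x + 119.00y = 0.9080
Solving, x = 6.349 × 10^-3 mol, y = 3.653 × 10^-3 mol
mass of KCl = 6.349 × 10^-3 × 74.55 = 0.4733 g
% KCl = 0.4733 / 0.9080 × 100 = 52.13 %

52.13 %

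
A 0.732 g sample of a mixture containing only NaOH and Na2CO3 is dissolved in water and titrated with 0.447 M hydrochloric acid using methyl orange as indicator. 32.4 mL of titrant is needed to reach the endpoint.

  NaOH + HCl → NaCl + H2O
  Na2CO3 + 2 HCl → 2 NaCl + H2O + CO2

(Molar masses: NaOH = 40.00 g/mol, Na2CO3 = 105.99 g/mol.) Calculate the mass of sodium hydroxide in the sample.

0.109 g

n(HCl) = 0.0324 × 0.447 = 0.0145 mol
Let x = n(NaOH), y = n(Na2CO3).
Titrant: 1x + 2y = 0.0145;  mass: 40.00x + 105.99y = 0.732
Solving, x = 2.73 × 10^-3 mol, y = 5.87 × 10^-3 mol
mass of NaOH = 2.73 × 10^-3 × 40.00 = 0.109 g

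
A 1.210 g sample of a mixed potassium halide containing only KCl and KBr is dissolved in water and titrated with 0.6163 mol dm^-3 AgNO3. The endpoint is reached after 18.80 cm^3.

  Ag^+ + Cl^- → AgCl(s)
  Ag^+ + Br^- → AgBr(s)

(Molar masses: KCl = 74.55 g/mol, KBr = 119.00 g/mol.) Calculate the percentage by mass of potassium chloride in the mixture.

n(AgNO3) = 0.01880 × 0.6163 = 0.01159 mol
Let x = n(KCl), y = n(KBr).
Titrant: 1x + 1y = 0.01159;  mass: 74.55x + 119.00y = 1.210
Solving, x = 3.797 × 10^-3 mol, y = 7.789 × 10^-3 mol
mass of KCl = 3.797 × 10^-3 × 74.55 = 0.2831 g
% KCl = 0.2831 / 1.210 × 100 = 23.40 %

23.40 %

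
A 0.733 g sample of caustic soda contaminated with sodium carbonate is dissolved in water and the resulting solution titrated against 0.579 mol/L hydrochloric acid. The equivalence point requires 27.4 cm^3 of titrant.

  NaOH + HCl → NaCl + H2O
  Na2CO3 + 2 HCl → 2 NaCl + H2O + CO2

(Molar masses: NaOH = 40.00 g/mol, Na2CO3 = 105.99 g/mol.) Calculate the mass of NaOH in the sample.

0.332 g

n(HCl) = 0.0274 × 0.579 = 0.0159 mol
Let x = n(NaOH), y = n(Na2CO3).
Titrant: 1x + 2y = 0.0159;  mass: 40.00x + 105.99y = 0.733
Solving, x = 8.29 × 10^-3 mol, y = 3.79 × 10^-3 mol
mass of NaOH = 8.29 × 10^-3 × 40.00 = 0.332 g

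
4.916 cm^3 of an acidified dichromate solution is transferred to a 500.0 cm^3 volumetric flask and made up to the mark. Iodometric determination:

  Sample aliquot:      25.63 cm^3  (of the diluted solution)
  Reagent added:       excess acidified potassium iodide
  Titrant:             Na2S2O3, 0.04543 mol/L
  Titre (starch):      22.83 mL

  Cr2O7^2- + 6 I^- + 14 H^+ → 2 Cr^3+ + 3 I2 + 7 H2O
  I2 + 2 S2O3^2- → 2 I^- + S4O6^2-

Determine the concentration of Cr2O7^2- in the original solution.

0.6860 mol/L

n(S2O3^2-) = 0.02283 × 0.04543 = 1.037 × 10^-3 mol
n(I2) = n(S2O3^2-)/2 = 5.186 × 10^-4 mol
From the 1:3 ratio, n(Cr2O7^2-) in the aliquot = 1/3 × 5.186 × 10^-4 = 1.729 × 10^-4 mol
[Cr2O7^2-]_dilute = 1.729 × 10^-4 / 0.02563 = 0.006744 mol/L
[Cr2O7^2-]_original = 0.006744 × 500.0/4.916 = 0.6860 mol/L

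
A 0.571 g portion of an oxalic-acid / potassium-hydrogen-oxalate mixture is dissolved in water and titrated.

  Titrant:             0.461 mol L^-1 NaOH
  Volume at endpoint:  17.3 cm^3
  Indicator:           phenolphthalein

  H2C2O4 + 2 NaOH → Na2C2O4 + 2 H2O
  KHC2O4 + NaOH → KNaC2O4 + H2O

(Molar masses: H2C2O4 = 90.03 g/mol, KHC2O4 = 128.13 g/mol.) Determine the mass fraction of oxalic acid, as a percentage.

42.8 %

n(NaOH) = 0.0173 × 0.461 = 7.98 × 10^-3 mol
Let x = n(H2C2O4), y = n(KHC2O4).
Titrant: 2x + 1y = 7.98 × 10^-3;  mass: 90.03x + 128.13y = 0.571
Solving, x = 2.71 × 10^-3 mol, y = 2.55 × 10^-3 mol
mass of H2C2O4 = 2.71 × 10^-3 × 90.03 = 0.244 g
% H2C2O4 = 0.244 / 0.571 × 100 = 42.8 %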